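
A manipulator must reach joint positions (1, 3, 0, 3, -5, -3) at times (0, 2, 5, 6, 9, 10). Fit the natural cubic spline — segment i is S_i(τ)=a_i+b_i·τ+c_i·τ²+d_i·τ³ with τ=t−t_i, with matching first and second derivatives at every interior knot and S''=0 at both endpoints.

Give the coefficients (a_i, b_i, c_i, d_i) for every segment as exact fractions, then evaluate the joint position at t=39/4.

  seg 0: a=1 b=7229/3825 c=0 d=-851/3825
  seg 1: a=3 b=-2983/3825 c=-1702/1275 d=14476/34425
  seg 2: a=0 b=577/225 c=1874/765 d=-856/425
  seg 3: a=3 b=5437/3825 c=-13742/3825 d=25589/34425
  seg 4: a=-5 b=-248/3825 c=3949/1275 d=-3949/3825
S(39/4) = -61069/16320

Δ: Δ0=1, Δ1=-1, Δ2=3, Δ3=-8/3, Δ4=2
row 1: diag=10, rhs=-12; c'=3/10, d'=-6/5
row 2: denom=8−3·3/10=71/10; d'=(24−3·-6/5)/(71/10)=276/71
row 3: denom=8−1·10/71=558/71; d'=(-34−1·276/71)/(558/71)=-1345/279
row 4: denom=8−3·71/186=425/62; d'=(28−3·-1345/279)/(425/62)=7898/1275
back: M4=7898/1275
back: M3=-1345/279−71/186·7898/1275=-27484/3825
back: M2=276/71−10/71·-27484/3825=3748/765
back: M1=-6/5−3/10·3748/765=-3404/1275
M: M0=0, M1=-3404/1275, M2=3748/765, M3=-27484/3825, M4=7898/1275, M5=0
seg 0: a=1, c=M0/2=0, d=(M1−M0)/(6·2)=-851/3825, b=Δ0−h0·(2M0+M1)/6=7229/3825
seg 1: a=3, c=M1/2=-1702/1275, d=(M2−M1)/(6·3)=14476/34425, b=Δ1−h1·(2M1+M2)/6=-2983/3825
seg 2: a=0, c=M2/2=1874/765, d=(M3−M2)/(6·1)=-856/425, b=Δ2−h2·(2M2+M3)/6=577/225
seg 3: a=3, c=M3/2=-13742/3825, d=(M4−M3)/(6·3)=25589/34425, b=Δ3−h3·(2M3+M4)/6=5437/3825
seg 4: a=-5, c=M4/2=3949/1275, d=(M5−M4)/(6·1)=-3949/3825, b=Δ4−h4·(2M4+M5)/6=-248/3825
t_q=39/4 → seg 4, τ=3/4; S=-5+-248/3825·τ+3949/1275·τ²+-3949/3825·τ³=-61069/16320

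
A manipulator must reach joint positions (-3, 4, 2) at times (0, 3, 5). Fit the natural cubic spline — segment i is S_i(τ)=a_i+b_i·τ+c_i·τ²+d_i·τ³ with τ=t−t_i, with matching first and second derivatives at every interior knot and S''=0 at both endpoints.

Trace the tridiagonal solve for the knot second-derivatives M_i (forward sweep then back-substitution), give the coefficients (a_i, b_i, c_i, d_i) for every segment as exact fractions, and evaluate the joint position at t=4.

  seg 0: a=-3 b=10/3 c=0 d=-1/9
  seg 1: a=4 b=1/3 c=-1 d=1/6
S(4) = 7/2

Δ: Δ0=7/3, Δ1=-1
row 1: diag=10, rhs=-20; c'=1/5, d'=-2
back: M1=-2
M: M0=0, M1=-2, M2=0
seg 0: a=-3, c=M0/2=0, d=(M1−M0)/(6·3)=-1/9, b=Δ0−h0·(2M0+M1)/6=10/3
seg 1: a=4, c=M1/2=-1, d=(M2−M1)/(6·2)=1/6, b=Δ1−h1·(2M1+M2)/6=1/3
t_q=4 → seg 1, τ=1; S=4+1/3·τ+-1·τ²+1/6·τ³=7/2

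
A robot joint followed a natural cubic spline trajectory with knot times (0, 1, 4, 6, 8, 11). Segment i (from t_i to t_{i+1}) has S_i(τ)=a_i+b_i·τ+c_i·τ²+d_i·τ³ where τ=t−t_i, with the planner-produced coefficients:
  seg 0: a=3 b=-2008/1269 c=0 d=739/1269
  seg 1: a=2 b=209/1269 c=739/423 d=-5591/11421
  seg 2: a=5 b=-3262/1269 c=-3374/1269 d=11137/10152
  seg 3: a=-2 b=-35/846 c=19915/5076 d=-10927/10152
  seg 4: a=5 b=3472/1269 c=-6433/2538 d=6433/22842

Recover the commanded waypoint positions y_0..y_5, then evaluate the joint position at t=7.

y_0=3 y_1=2 y_2=5 y_3=-2 y_4=5 y_5=-2
S(7) = 8179/10152

y_0 = S_0(0) = a_0 = 3
y_1 = S_1(0) = a_1 = 2
y_2 = S_2(0) = a_2 = 5
y_3 = S_3(0) = a_3 = -2
y_4 = S_4(0) = a_4 = 5
y_5 = S_4(3) = -2
t_q=7 is in segment 3 (τ=1); S_3(τ)=8179/10152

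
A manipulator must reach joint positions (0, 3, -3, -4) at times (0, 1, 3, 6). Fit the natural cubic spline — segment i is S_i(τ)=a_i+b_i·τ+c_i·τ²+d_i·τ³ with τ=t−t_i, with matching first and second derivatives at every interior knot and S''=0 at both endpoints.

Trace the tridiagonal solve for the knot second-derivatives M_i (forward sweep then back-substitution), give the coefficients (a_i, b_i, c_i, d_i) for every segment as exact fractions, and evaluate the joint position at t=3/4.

Δ: Δ0=3, Δ1=-3, Δ2=-1/3
row 1: diag=6, rhs=-36; c'=1/3, d'=-6
row 2: denom=10−2·1/3=28/3; d'=(16−2·-6)/(28/3)=3
back: M2=3
back: M1=-6−1/3·3=-7
M: M0=0, M1=-7, M2=3, M3=0
seg 0: a=0, c=M0/2=0, d=(M1−M0)/(6·1)=-7/6, b=Δ0−h0·(2M0+M1)/6=25/6
seg 1: a=3, c=M1/2=-7/2, d=(M2−M1)/(6·2)=5/6, b=Δ1−h1·(2M1+M2)/6=2/3
seg 2: a=-3, c=M2/2=3/2, d=(M3−M2)/(6·3)=-1/6, b=Δ2−h2·(2M2+M3)/6=-10/3
t_q=3/4 → seg 0, τ=3/4; S=0+25/6·τ+0·τ²+-7/6·τ³=337/128

  seg 0: a=0 b=25/6 c=0 d=-7/6
  seg 1: a=3 b=2/3 c=-7/2 d=5/6
  seg 2: a=-3 b=-10/3 c=3/2 d=-1/6
S(3/4) = 337/128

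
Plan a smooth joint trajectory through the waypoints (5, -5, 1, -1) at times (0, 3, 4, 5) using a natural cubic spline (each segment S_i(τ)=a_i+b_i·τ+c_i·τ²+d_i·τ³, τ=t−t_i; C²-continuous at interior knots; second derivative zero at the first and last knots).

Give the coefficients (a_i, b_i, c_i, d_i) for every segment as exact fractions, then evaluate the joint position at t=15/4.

Δ: Δ0=-10/3, Δ1=6, Δ2=-2
row 1: diag=8, rhs=56; c'=1/8, d'=7
row 2: denom=4−1·1/8=31/8; d'=(-48−1·7)/(31/8)=-440/31
back: M2=-440/31
back: M1=7−1/8·-440/31=272/31
M: M0=0, M1=272/31, M2=-440/31, M3=0
seg 0: a=5, c=M0/2=0, d=(M1−M0)/(6·3)=136/279, b=Δ0−h0·(2M0+M1)/6=-718/93
seg 1: a=-5, c=M1/2=136/31, d=(M2−M1)/(6·1)=-356/93, b=Δ1−h1·(2M1+M2)/6=506/93
seg 2: a=1, c=M2/2=-220/31, d=(M3−M2)/(6·1)=220/93, b=Δ2−h2·(2M2+M3)/6=254/93
t_q=15/4 → seg 1, τ=3/4; S=-5+506/93·τ+136/31·τ²+-356/93·τ³=-33/496

  seg 0: a=5 b=-718/93 c=0 d=136/279
  seg 1: a=-5 b=506/93 c=136/31 d=-356/93
  seg 2: a=1 b=254/93 c=-220/31 d=220/93
S(15/4) = -33/496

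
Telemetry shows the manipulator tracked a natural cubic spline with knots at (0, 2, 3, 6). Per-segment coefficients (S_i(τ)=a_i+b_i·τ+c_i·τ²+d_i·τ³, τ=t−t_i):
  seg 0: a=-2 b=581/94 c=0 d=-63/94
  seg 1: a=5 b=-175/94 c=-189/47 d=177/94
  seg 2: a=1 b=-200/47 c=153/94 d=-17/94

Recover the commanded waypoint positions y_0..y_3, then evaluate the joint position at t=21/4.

y_0=-2 y_1=5 y_2=1 y_3=-2
S(21/4) = -14405/6016

y_0 = S_0(0) = a_0 = -2
y_1 = S_1(0) = a_1 = 5
y_2 = S_2(0) = a_2 = 1
y_3 = S_2(3) = -2
t_q=21/4 is in segment 2 (τ=9/4); S_2(τ)=-14405/6016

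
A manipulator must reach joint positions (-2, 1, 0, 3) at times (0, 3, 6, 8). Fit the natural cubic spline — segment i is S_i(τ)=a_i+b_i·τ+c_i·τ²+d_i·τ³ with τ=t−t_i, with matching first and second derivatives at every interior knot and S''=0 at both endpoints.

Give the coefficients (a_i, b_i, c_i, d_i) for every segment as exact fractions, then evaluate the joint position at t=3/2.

Δ: Δ0=1, Δ1=-1/3, Δ2=3/2
row 1: diag=12, rhs=-8; c'=1/4, d'=-2/3
row 2: denom=10−3·1/4=37/4; d'=(11−3·-2/3)/(37/4)=52/37
back: M2=52/37
back: M1=-2/3−1/4·52/37=-113/111
M: M0=0, M1=-113/111, M2=52/37, M3=0
seg 0: a=-2, c=M0/2=0, d=(M1−M0)/(6·3)=-113/1998, b=Δ0−h0·(2M0+M1)/6=335/222
seg 1: a=1, c=M1/2=-113/222, d=(M2−M1)/(6·3)=269/1998, b=Δ1−h1·(2M1+M2)/6=-2/111
seg 2: a=0, c=M2/2=26/37, d=(M3−M2)/(6·2)=-13/111, b=Δ2−h2·(2M2+M3)/6=125/222
t_q=3/2 → seg 0, τ=3/2; S=-2+335/222·τ+0·τ²+-113/1998·τ³=43/592

  seg 0: a=-2 b=335/222 c=0 d=-113/1998
  seg 1: a=1 b=-2/111 c=-113/222 d=269/1998
  seg 2: a=0 b=125/222 c=26/37 d=-13/111
S(3/2) = 43/592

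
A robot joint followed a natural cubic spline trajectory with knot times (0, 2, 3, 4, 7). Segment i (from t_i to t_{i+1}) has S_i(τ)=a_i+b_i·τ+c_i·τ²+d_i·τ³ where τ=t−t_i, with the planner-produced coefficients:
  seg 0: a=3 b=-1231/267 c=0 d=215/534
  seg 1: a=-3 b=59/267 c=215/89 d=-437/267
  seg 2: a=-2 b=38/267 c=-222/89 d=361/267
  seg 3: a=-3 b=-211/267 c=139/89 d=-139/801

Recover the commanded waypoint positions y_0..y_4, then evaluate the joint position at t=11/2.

y_0 = S_0(0) = a_0 = 3
y_1 = S_1(0) = a_1 = -3
y_2 = S_2(0) = a_2 = -2
y_3 = S_3(0) = a_3 = -3
y_4 = S_3(3) = 4
t_q=11/2 is in segment 3 (τ=3/2); S_3(τ)=-895/712

y_0=3 y_1=-3 y_2=-2 y_3=-3 y_4=4
S(11/2) = -895/712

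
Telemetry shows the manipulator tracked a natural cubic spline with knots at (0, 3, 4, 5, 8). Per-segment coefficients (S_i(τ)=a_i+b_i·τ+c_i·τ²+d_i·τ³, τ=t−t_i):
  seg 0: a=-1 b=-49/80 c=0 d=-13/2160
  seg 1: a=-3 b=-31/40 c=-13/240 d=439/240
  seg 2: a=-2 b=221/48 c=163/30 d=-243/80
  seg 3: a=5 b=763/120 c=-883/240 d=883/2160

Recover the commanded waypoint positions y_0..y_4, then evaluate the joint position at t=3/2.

y_0 = S_0(0) = a_0 = -1
y_1 = S_1(0) = a_1 = -3
y_2 = S_2(0) = a_2 = -2
y_3 = S_3(0) = a_3 = 5
y_4 = S_3(3) = 2
t_q=3/2 is in segment 0 (τ=3/2); S_0(τ)=-1241/640

y_0=-1 y_1=-3 y_2=-2 y_3=5 y_4=2
S(3/2) = -1241/640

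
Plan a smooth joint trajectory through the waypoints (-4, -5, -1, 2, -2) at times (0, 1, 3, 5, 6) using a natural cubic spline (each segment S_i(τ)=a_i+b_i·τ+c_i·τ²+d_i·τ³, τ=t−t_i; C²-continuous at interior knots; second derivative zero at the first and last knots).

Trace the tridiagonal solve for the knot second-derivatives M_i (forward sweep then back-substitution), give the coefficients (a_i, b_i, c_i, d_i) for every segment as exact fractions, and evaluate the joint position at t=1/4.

  seg 0: a=-4 b=-89/60 c=0 d=29/60
  seg 1: a=-5 b=-1/30 c=29/20 d=-13/60
  seg 2: a=-1 b=19/6 c=3/20 d=-59/120
  seg 3: a=2 b=-32/15 c=-14/5 d=14/15
S(1/4) = -1117/256

Δ: Δ0=-1, Δ1=2, Δ2=3/2, Δ3=-4
row 1: diag=6, rhs=18; c'=1/3, d'=3
row 2: denom=8−2·1/3=22/3; d'=(-3−2·3)/(22/3)=-27/22
row 3: denom=6−2·3/11=60/11; d'=(-33−2·-27/22)/(60/11)=-28/5
back: M3=-28/5
back: M2=-27/22−3/11·-28/5=3/10
back: M1=3−1/3·3/10=29/10
M: M0=0, M1=29/10, M2=3/10, M3=-28/5, M4=0
seg 0: a=-4, c=M0/2=0, d=(M1−M0)/(6·1)=29/60, b=Δ0−h0·(2M0+M1)/6=-89/60
seg 1: a=-5, c=M1/2=29/20, d=(M2−M1)/(6·2)=-13/60, b=Δ1−h1·(2M1+M2)/6=-1/30
seg 2: a=-1, c=M2/2=3/20, d=(M3−M2)/(6·2)=-59/120, b=Δ2−h2·(2M2+M3)/6=19/6
seg 3: a=2, c=M3/2=-14/5, d=(M4−M3)/(6·1)=14/15, b=Δ3−h3·(2M3+M4)/6=-32/15
t_q=1/4 → seg 0, τ=1/4; S=-4+-89/60·τ+0·τ²+29/60·τ³=-1117/256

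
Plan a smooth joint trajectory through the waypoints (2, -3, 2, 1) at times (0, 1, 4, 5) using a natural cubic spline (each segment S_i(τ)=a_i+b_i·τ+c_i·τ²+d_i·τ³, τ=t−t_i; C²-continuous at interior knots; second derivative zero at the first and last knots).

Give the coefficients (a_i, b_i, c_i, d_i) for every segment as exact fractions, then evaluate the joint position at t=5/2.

Δ: Δ0=-5, Δ1=5/3, Δ2=-1
row 1: diag=8, rhs=40; c'=3/8, d'=5
row 2: denom=8−3·3/8=55/8; d'=(-16−3·5)/(55/8)=-248/55
back: M2=-248/55
back: M1=5−3/8·-248/55=368/55
M: M0=0, M1=368/55, M2=-248/55, M3=0
seg 0: a=2, c=M0/2=0, d=(M1−M0)/(6·1)=184/165, b=Δ0−h0·(2M0+M1)/6=-1009/165
seg 1: a=-3, c=M1/2=184/55, d=(M2−M1)/(6·3)=-28/45, b=Δ1−h1·(2M1+M2)/6=-457/165
seg 2: a=2, c=M2/2=-124/55, d=(M3−M2)/(6·1)=124/165, b=Δ2−h2·(2M2+M3)/6=83/165
t_q=5/2 → seg 1, τ=3/2; S=-3+-457/165·τ+184/55·τ²+-28/45·τ³=-19/11

  seg 0: a=2 b=-1009/165 c=0 d=184/165
  seg 1: a=-3 b=-457/165 c=184/55 d=-28/45
  seg 2: a=2 b=83/165 c=-124/55 d=124/165
S(5/2) = -19/11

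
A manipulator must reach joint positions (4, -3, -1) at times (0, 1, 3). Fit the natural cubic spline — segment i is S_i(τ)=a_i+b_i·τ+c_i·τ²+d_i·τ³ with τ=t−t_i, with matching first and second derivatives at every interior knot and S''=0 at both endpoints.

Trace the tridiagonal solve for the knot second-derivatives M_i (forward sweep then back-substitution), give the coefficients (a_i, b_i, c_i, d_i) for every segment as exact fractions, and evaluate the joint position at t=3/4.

Δ: Δ0=-7, Δ1=1
row 1: diag=6, rhs=48; c'=1/3, d'=8
back: M1=8
M: M0=0, M1=8, M2=0
seg 0: a=4, c=M0/2=0, d=(M1−M0)/(6·1)=4/3, b=Δ0−h0·(2M0+M1)/6=-25/3
seg 1: a=-3, c=M1/2=4, d=(M2−M1)/(6·2)=-2/3, b=Δ1−h1·(2M1+M2)/6=-13/3
t_q=3/4 → seg 0, τ=3/4; S=4+-25/3·τ+0·τ²+4/3·τ³=-27/16

  seg 0: a=4 b=-25/3 c=0 d=4/3
  seg 1: a=-3 b=-13/3 c=4 d=-2/3
S(3/4) = -27/16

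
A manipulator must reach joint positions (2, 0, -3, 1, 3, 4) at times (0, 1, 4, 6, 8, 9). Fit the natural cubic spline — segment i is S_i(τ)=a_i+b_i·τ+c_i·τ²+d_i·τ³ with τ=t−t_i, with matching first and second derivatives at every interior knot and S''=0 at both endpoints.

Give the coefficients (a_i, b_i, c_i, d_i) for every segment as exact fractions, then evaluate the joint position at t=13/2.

  seg 0: a=2 b=-1462/733 c=0 d=-4/733
  seg 1: a=0 b=-1474/733 c=-12/733 d=259/2199
  seg 2: a=-3 b=785/733 c=765/733 d=-849/2932
  seg 3: a=1 b=1298/733 c=-1017/1466 d=113/733
  seg 4: a=3 b=620/733 c=339/1466 d=-113/1466
S(13/2) = 1269/733

Δ: Δ0=-2, Δ1=-1, Δ2=2, Δ3=1, Δ4=1
row 1: diag=8, rhs=6; c'=3/8, d'=3/4
row 2: denom=10−3·3/8=71/8; d'=(18−3·3/4)/(71/8)=126/71
row 3: denom=8−2·16/71=536/71; d'=(-6−2·126/71)/(536/71)=-339/268
row 4: denom=6−2·71/268=733/134; d'=(0−2·-339/268)/(733/134)=339/733
back: M4=339/733
back: M3=-339/268−71/268·339/733=-1017/733
back: M2=126/71−16/71·-1017/733=1530/733
back: M1=3/4−3/8·1530/733=-24/733
M: M0=0, M1=-24/733, M2=1530/733, M3=-1017/733, M4=339/733, M5=0
seg 0: a=2, c=M0/2=0, d=(M1−M0)/(6·1)=-4/733, b=Δ0−h0·(2M0+M1)/6=-1462/733
seg 1: a=0, c=M1/2=-12/733, d=(M2−M1)/(6·3)=259/2199, b=Δ1−h1·(2M1+M2)/6=-1474/733
seg 2: a=-3, c=M2/2=765/733, d=(M3−M2)/(6·2)=-849/2932, b=Δ2−h2·(2M2+M3)/6=785/733
seg 3: a=1, c=M3/2=-1017/1466, d=(M4−M3)/(6·2)=113/733, b=Δ3−h3·(2M3+M4)/6=1298/733
seg 4: a=3, c=M4/2=339/1466, d=(M5−M4)/(6·1)=-113/1466, b=Δ4−h4·(2M4+M5)/6=620/733
t_q=13/2 → seg 3, τ=1/2; S=1+1298/733·τ+-1017/1466·τ²+113/733·τ³=1269/733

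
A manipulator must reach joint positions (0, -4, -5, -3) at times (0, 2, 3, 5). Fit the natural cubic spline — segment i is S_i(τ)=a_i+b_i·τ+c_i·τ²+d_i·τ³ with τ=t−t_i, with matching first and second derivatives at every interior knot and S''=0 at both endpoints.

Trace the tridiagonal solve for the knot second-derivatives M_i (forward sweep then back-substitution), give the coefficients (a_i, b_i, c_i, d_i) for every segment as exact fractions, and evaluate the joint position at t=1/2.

  seg 0: a=0 b=-78/35 c=0 d=2/35
  seg 1: a=-4 b=-54/35 c=12/35 d=1/5
  seg 2: a=-5 b=-9/35 c=33/35 d=-11/70
S(1/2) = -31/28

Δ: Δ0=-2, Δ1=-1, Δ2=1
row 1: diag=6, rhs=6; c'=1/6, d'=1
row 2: denom=6−1·1/6=35/6; d'=(12−1·1)/(35/6)=66/35
back: M2=66/35
back: M1=1−1/6·66/35=24/35
M: M0=0, M1=24/35, M2=66/35, M3=0
seg 0: a=0, c=M0/2=0, d=(M1−M0)/(6·2)=2/35, b=Δ0−h0·(2M0+M1)/6=-78/35
seg 1: a=-4, c=M1/2=12/35, d=(M2−M1)/(6·1)=1/5, b=Δ1−h1·(2M1+M2)/6=-54/35
seg 2: a=-5, c=M2/2=33/35, d=(M3−M2)/(6·2)=-11/70, b=Δ2−h2·(2M2+M3)/6=-9/35
t_q=1/2 → seg 0, τ=1/2; S=0+-78/35·τ+0·τ²+2/35·τ³=-31/28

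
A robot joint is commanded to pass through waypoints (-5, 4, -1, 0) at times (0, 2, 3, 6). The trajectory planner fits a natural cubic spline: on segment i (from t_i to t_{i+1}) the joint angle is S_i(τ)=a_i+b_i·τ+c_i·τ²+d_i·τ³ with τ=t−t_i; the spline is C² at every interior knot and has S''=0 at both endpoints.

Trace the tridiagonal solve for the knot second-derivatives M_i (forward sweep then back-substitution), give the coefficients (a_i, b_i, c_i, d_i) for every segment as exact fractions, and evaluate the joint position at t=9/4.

  seg 0: a=-5 b=2245/282 c=0 d=-122/141
  seg 1: a=4 b=-683/282 c=-244/47 d=737/282
  seg 2: a=-1 b=-700/141 c=249/94 d=-83/282
S(9/4) = 18715/6016

Δ: Δ0=9/2, Δ1=-5, Δ2=1/3
row 1: diag=6, rhs=-57; c'=1/6, d'=-19/2
row 2: denom=8−1·1/6=47/6; d'=(32−1·-19/2)/(47/6)=249/47
back: M2=249/47
back: M1=-19/2−1/6·249/47=-488/47
M: M0=0, M1=-488/47, M2=249/47, M3=0
seg 0: a=-5, c=M0/2=0, d=(M1−M0)/(6·2)=-122/141, b=Δ0−h0·(2M0+M1)/6=2245/282
seg 1: a=4, c=M1/2=-244/47, d=(M2−M1)/(6·1)=737/282, b=Δ1−h1·(2M1+M2)/6=-683/282
seg 2: a=-1, c=M2/2=249/94, d=(M3−M2)/(6·3)=-83/282, b=Δ2−h2·(2M2+M3)/6=-700/141
t_q=9/4 → seg 1, τ=1/4; S=4+-683/282·τ+-244/47·τ²+737/282·τ³=18715/6016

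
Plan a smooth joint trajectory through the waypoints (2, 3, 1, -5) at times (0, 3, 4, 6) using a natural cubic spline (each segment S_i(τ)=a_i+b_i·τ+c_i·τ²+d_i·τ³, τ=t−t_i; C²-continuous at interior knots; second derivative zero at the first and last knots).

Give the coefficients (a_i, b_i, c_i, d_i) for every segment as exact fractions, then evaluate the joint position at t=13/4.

  seg 0: a=2 b=164/141 c=0 d=-13/141
  seg 1: a=3 b=-187/141 c=-39/47 d=22/141
  seg 2: a=1 b=-355/141 c=-17/47 d=17/282
S(13/4) = 3939/1504

Δ: Δ0=1/3, Δ1=-2, Δ2=-3
row 1: diag=8, rhs=-14; c'=1/8, d'=-7/4
row 2: denom=6−1·1/8=47/8; d'=(-6−1·-7/4)/(47/8)=-34/47
back: M2=-34/47
back: M1=-7/4−1/8·-34/47=-78/47
M: M0=0, M1=-78/47, M2=-34/47, M3=0
seg 0: a=2, c=M0/2=0, d=(M1−M0)/(6·3)=-13/141, b=Δ0−h0·(2M0+M1)/6=164/141
seg 1: a=3, c=M1/2=-39/47, d=(M2−M1)/(6·1)=22/141, b=Δ1−h1·(2M1+M2)/6=-187/141
seg 2: a=1, c=M2/2=-17/47, d=(M3−M2)/(6·2)=17/282, b=Δ2−h2·(2M2+M3)/6=-355/141
t_q=13/4 → seg 1, τ=1/4; S=3+-187/141·τ+-39/47·τ²+22/141·τ³=3939/1504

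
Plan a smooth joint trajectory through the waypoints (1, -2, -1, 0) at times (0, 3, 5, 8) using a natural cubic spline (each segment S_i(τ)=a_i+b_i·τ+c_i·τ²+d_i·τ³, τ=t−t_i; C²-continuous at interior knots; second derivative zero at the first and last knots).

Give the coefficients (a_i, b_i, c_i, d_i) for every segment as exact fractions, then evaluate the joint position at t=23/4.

Δ: Δ0=-1, Δ1=1/2, Δ2=1/3
row 1: diag=10, rhs=9; c'=1/5, d'=9/10
row 2: denom=10−2·1/5=48/5; d'=(-1−2·9/10)/(48/5)=-7/24
back: M2=-7/24
back: M1=9/10−1/5·-7/24=23/24
M: M0=0, M1=23/24, M2=-7/24, M3=0
seg 0: a=1, c=M0/2=0, d=(M1−M0)/(6·3)=23/432, b=Δ0−h0·(2M0+M1)/6=-71/48
seg 1: a=-2, c=M1/2=23/48, d=(M2−M1)/(6·2)=-5/48, b=Δ1−h1·(2M1+M2)/6=-1/24
seg 2: a=-1, c=M2/2=-7/48, d=(M3−M2)/(6·3)=7/432, b=Δ2−h2·(2M2+M3)/6=5/8
t_q=23/4 → seg 2, τ=3/4; S=-1+5/8·τ+-7/48·τ²+7/432·τ³=-621/1024

  seg 0: a=1 b=-71/48 c=0 d=23/432
  seg 1: a=-2 b=-1/24 c=23/48 d=-5/48
  seg 2: a=-1 b=5/8 c=-7/48 d=7/432
S(23/4) = -621/1024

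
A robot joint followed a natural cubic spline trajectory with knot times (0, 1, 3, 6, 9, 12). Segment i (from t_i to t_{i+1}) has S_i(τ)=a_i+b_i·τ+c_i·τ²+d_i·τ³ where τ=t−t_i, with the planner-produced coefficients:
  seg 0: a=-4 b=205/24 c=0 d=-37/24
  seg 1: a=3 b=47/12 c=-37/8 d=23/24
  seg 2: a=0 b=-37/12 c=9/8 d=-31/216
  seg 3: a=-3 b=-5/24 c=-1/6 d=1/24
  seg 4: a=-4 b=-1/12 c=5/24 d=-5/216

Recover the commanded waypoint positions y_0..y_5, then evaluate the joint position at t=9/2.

y_0 = S_0(0) = a_0 = -4
y_1 = S_1(0) = a_1 = 3
y_2 = S_2(0) = a_2 = 0
y_3 = S_3(0) = a_3 = -3
y_4 = S_4(0) = a_4 = -4
y_5 = S_4(3) = -3
t_q=9/2 is in segment 2 (τ=3/2); S_2(τ)=-165/64

y_0=-4 y_1=3 y_2=0 y_3=-3 y_4=-4 y_5=-3
S(9/2) = -165/64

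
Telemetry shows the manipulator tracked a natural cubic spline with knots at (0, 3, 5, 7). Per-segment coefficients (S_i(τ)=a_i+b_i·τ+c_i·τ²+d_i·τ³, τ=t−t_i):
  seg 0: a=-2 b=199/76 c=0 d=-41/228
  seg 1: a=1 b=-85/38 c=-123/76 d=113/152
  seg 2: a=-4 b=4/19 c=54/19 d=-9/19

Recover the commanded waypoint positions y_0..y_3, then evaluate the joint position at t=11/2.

y_0 = S_0(0) = a_0 = -2
y_1 = S_1(0) = a_1 = 1
y_2 = S_2(0) = a_2 = -4
y_3 = S_2(2) = 4
t_q=11/2 is in segment 2 (τ=1/2); S_2(τ)=-493/152

y_0=-2 y_1=1 y_2=-4 y_3=4
S(11/2) = -493/152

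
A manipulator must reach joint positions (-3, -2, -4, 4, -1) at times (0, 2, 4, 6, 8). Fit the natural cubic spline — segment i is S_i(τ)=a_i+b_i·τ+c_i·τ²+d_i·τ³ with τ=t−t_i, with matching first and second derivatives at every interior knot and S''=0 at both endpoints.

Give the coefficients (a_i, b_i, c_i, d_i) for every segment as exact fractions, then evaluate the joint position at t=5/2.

  seg 0: a=-3 b=11/8 c=0 d=-7/32
  seg 1: a=-2 b=-5/4 c=-21/16 d=23/32
  seg 2: a=-4 b=17/8 c=3 d=-33/32
  seg 3: a=4 b=7/4 c=-51/16 d=17/32
S(5/2) = -733/256

Δ: Δ0=1/2, Δ1=-1, Δ2=4, Δ3=-5/2
row 1: diag=8, rhs=-9; c'=1/4, d'=-9/8
row 2: denom=8−2·1/4=15/2; d'=(30−2·-9/8)/(15/2)=43/10
row 3: denom=8−2·4/15=112/15; d'=(-39−2·43/10)/(112/15)=-51/8
back: M3=-51/8
back: M2=43/10−4/15·-51/8=6
back: M1=-9/8−1/4·6=-21/8
M: M0=0, M1=-21/8, M2=6, M3=-51/8, M4=0
seg 0: a=-3, c=M0/2=0, d=(M1−M0)/(6·2)=-7/32, b=Δ0−h0·(2M0+M1)/6=11/8
seg 1: a=-2, c=M1/2=-21/16, d=(M2−M1)/(6·2)=23/32, b=Δ1−h1·(2M1+M2)/6=-5/4
seg 2: a=-4, c=M2/2=3, d=(M3−M2)/(6·2)=-33/32, b=Δ2−h2·(2M2+M3)/6=17/8
seg 3: a=4, c=M3/2=-51/16, d=(M4−M3)/(6·2)=17/32, b=Δ3−h3·(2M3+M4)/6=7/4
t_q=5/2 → seg 1, τ=1/2; S=-2+-5/4·τ+-21/16·τ²+23/32·τ³=-733/256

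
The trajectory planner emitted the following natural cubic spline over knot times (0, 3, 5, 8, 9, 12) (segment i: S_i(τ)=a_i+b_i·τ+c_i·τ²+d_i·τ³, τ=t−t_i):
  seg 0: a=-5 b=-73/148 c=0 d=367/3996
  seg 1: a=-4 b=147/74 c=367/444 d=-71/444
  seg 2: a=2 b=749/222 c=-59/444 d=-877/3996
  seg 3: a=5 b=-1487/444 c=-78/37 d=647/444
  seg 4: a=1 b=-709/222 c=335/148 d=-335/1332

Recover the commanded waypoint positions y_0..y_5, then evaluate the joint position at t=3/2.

y_0 = S_0(0) = a_0 = -5
y_1 = S_1(0) = a_1 = -4
y_2 = S_2(0) = a_2 = 2
y_3 = S_3(0) = a_3 = 5
y_4 = S_4(0) = a_4 = 1
y_5 = S_4(3) = 5
t_q=3/2 is in segment 0 (τ=3/2); S_0(τ)=-6429/1184

y_0=-5 y_1=-4 y_2=2 y_3=5 y_4=1 y_5=5
S(3/2) = -6429/1184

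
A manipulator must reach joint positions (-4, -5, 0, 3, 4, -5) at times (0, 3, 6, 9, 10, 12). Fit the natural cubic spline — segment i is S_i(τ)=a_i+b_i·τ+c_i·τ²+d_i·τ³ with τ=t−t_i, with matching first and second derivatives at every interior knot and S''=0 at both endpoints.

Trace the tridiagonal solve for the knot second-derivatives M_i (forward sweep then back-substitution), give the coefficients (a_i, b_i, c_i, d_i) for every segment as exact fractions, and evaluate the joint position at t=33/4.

Δ: Δ0=-1/3, Δ1=5/3, Δ2=1, Δ3=1, Δ4=-9/2
row 1: diag=12, rhs=12; c'=1/4, d'=1
row 2: denom=12−3·1/4=45/4; d'=(-4−3·1)/(45/4)=-28/45
row 3: denom=8−3·4/15=36/5; d'=(0−3·-28/45)/(36/5)=7/27
row 4: denom=6−1·5/36=211/36; d'=(-33−1·7/27)/(211/36)=-3592/633
back: M4=-3592/633
back: M3=7/27−5/36·-3592/633=221/211
back: M2=-28/45−4/15·221/211=-1712/1899
back: M1=1−1/4·-1712/1899=2327/1899
M: M0=0, M1=2327/1899, M2=-1712/1899, M3=221/211, M4=-3592/633, M5=0
seg 0: a=-4, c=M0/2=0, d=(M1−M0)/(6·3)=2327/34182, b=Δ0−h0·(2M0+M1)/6=-3593/3798
seg 1: a=-5, c=M1/2=2327/3798, d=(M2−M1)/(6·3)=-4039/34182, b=Δ1−h1·(2M1+M2)/6=1694/1899
seg 2: a=0, c=M2/2=-856/1899, d=(M3−M2)/(6·3)=3701/34182, b=Δ2−h2·(2M2+M3)/6=5233/3798
seg 3: a=3, c=M3/2=221/422, d=(M4−M3)/(6·1)=-4255/3798, b=Δ3−h3·(2M3+M4)/6=3032/1899
seg 4: a=4, c=M4/2=-1796/633, d=(M5−M4)/(6·2)=898/1899, b=Δ4−h4·(2M4+M5)/6=-2723/3798
t_q=33/4 → seg 2, τ=9/4; S=0+5233/3798·τ+-856/1899·τ²+3701/34182·τ³=55405/27008

  seg 0: a=-4 b=-3593/3798 c=0 d=2327/34182
  seg 1: a=-5 b=1694/1899 c=2327/3798 d=-4039/34182
  seg 2: a=0 b=5233/3798 c=-856/1899 d=3701/34182
  seg 3: a=3 b=3032/1899 c=221/422 d=-4255/3798
  seg 4: a=4 b=-2723/3798 c=-1796/633 d=898/1899
S(33/4) = 55405/27008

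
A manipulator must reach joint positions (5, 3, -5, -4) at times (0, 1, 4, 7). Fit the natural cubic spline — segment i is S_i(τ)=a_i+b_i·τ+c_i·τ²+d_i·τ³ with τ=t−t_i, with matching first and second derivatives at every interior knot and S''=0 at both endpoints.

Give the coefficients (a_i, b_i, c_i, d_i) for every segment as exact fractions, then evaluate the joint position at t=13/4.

Δ: Δ0=-2, Δ1=-8/3, Δ2=1/3
row 1: diag=8, rhs=-4; c'=3/8, d'=-1/2
row 2: denom=12−3·3/8=87/8; d'=(18−3·-1/2)/(87/8)=52/29
back: M2=52/29
back: M1=-1/2−3/8·52/29=-34/29
M: M0=0, M1=-34/29, M2=52/29, M3=0
seg 0: a=5, c=M0/2=0, d=(M1−M0)/(6·1)=-17/87, b=Δ0−h0·(2M0+M1)/6=-157/87
seg 1: a=3, c=M1/2=-17/29, d=(M2−M1)/(6·3)=43/261, b=Δ1−h1·(2M1+M2)/6=-208/87
seg 2: a=-5, c=M2/2=26/29, d=(M3−M2)/(6·3)=-26/261, b=Δ2−h2·(2M2+M3)/6=-127/87
t_q=13/4 → seg 1, τ=9/4; S=3+-208/87·τ+-17/29·τ²+43/261·τ³=-6441/1856

  seg 0: a=5 b=-157/87 c=0 d=-17/87
  seg 1: a=3 b=-208/87 c=-17/29 d=43/261
  seg 2: a=-5 b=-127/87 c=26/29 d=-26/261
S(13/4) = -6441/1856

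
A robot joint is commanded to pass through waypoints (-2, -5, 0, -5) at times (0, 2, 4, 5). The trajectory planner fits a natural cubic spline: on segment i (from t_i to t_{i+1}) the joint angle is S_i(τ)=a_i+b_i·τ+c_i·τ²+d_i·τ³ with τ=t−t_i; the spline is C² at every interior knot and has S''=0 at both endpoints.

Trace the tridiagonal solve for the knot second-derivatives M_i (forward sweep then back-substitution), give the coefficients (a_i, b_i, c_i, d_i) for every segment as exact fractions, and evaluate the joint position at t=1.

Δ: Δ0=-3/2, Δ1=5/2, Δ2=-5
row 1: diag=8, rhs=24; c'=1/4, d'=3
row 2: denom=6−2·1/4=11/2; d'=(-45−2·3)/(11/2)=-102/11
back: M2=-102/11
back: M1=3−1/4·-102/11=117/22
M: M0=0, M1=117/22, M2=-102/11, M3=0
seg 0: a=-2, c=M0/2=0, d=(M1−M0)/(6·2)=39/88, b=Δ0−h0·(2M0+M1)/6=-36/11
seg 1: a=-5, c=M1/2=117/44, d=(M2−M1)/(6·2)=-107/88, b=Δ1−h1·(2M1+M2)/6=45/22
seg 2: a=0, c=M2/2=-51/11, d=(M3−M2)/(6·1)=17/11, b=Δ2−h2·(2M2+M3)/6=-21/11
t_q=1 → seg 0, τ=1; S=-2+-36/11·τ+0·τ²+39/88·τ³=-425/88

  seg 0: a=-2 b=-36/11 c=0 d=39/88
  seg 1: a=-5 b=45/22 c=117/44 d=-107/88
  seg 2: a=0 b=-21/11 c=-51/11 d=17/11
S(1) = -425/88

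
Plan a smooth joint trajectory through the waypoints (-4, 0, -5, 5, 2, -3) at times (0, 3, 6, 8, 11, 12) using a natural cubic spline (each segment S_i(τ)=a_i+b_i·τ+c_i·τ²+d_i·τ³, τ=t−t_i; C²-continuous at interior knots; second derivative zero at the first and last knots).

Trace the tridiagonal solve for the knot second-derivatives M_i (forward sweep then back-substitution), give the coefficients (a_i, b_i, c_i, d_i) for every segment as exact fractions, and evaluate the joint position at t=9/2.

Δ: Δ0=4/3, Δ1=-5/3, Δ2=5, Δ3=-1, Δ4=-5
row 1: diag=12, rhs=-18; c'=1/4, d'=-3/2
row 2: denom=10−3·1/4=37/4; d'=(40−3·-3/2)/(37/4)=178/37
row 3: denom=10−2·8/37=354/37; d'=(-36−2·178/37)/(354/37)=-844/177
row 4: denom=8−3·37/118=833/118; d'=(-24−3·-844/177)/(833/118)=-1144/833
back: M4=-1144/833
back: M3=-844/177−37/118·-1144/833=-10840/2499
back: M2=178/37−8/37·-10840/2499=14366/2499
back: M1=-3/2−1/4·14366/2499=-7340/2499
M: M0=0, M1=-7340/2499, M2=14366/2499, M3=-10840/2499, M4=-1144/833, M5=0
seg 0: a=-4, c=M0/2=0, d=(M1−M0)/(6·3)=-3670/22491, b=Δ0−h0·(2M0+M1)/6=2334/833
seg 1: a=0, c=M1/2=-3670/2499, d=(M2−M1)/(6·3)=10853/22491, b=Δ1−h1·(2M1+M2)/6=-1336/833
seg 2: a=-5, c=M2/2=7183/2499, d=(M3−M2)/(6·2)=-4201/4998, b=Δ2−h2·(2M2+M3)/6=311/119
seg 3: a=5, c=M3/2=-5420/2499, d=(M4−M3)/(6·3)=3704/22491, b=Δ3−h3·(2M3+M4)/6=10057/2499
seg 4: a=2, c=M4/2=-572/833, d=(M5−M4)/(6·1)=572/2499, b=Δ4−h4·(2M4+M5)/6=-11351/2499
t_q=9/2 → seg 1, τ=3/2; S=0+-1336/833·τ+-3670/2499·τ²+10853/22491·τ³=-27199/6664

  seg 0: a=-4 b=2334/833 c=0 d=-3670/22491
  seg 1: a=0 b=-1336/833 c=-3670/2499 d=10853/22491
  seg 2: a=-5 b=311/119 c=7183/2499 d=-4201/4998
  seg 3: a=5 b=10057/2499 c=-5420/2499 d=3704/22491
  seg 4: a=2 b=-11351/2499 c=-572/833 d=572/2499
S(9/2) = -27199/6664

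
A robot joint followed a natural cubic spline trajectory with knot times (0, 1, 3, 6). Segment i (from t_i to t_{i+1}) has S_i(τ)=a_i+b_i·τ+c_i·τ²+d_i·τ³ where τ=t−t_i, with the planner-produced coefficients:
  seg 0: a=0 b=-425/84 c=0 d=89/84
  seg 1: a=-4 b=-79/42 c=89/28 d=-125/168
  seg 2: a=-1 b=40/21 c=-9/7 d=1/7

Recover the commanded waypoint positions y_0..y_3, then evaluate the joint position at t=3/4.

y_0 = S_0(0) = a_0 = 0
y_1 = S_1(0) = a_1 = -4
y_2 = S_2(0) = a_2 = -1
y_3 = S_2(3) = -3
t_q=3/4 is in segment 0 (τ=3/4); S_0(τ)=-857/256

y_0=0 y_1=-4 y_2=-1 y_3=-3
S(3/4) = -857/256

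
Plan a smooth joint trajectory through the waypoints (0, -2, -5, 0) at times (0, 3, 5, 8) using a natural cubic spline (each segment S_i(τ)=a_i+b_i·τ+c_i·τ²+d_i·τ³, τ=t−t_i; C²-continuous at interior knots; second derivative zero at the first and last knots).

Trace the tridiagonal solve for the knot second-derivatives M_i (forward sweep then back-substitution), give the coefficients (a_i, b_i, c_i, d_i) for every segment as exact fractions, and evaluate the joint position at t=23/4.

Δ: Δ0=-2/3, Δ1=-3/2, Δ2=5/3
row 1: diag=10, rhs=-5; c'=1/5, d'=-1/2
row 2: denom=10−2·1/5=48/5; d'=(19−2·-1/2)/(48/5)=25/12
back: M2=25/12
back: M1=-1/2−1/5·25/12=-11/12
M: M0=0, M1=-11/12, M2=25/12, M3=0
seg 0: a=0, c=M0/2=0, d=(M1−M0)/(6·3)=-11/216, b=Δ0−h0·(2M0+M1)/6=-5/24
seg 1: a=-2, c=M1/2=-11/24, d=(M2−M1)/(6·2)=1/4, b=Δ1−h1·(2M1+M2)/6=-19/12
seg 2: a=-5, c=M2/2=25/24, d=(M3−M2)/(6·3)=-25/216, b=Δ2−h2·(2M2+M3)/6=-5/12
t_q=23/4 → seg 2, τ=3/4; S=-5+-5/12·τ+25/24·τ²+-25/216·τ³=-2445/512

  seg 0: a=0 b=-5/24 c=0 d=-11/216
  seg 1: a=-2 b=-19/12 c=-11/24 d=1/4
  seg 2: a=-5 b=-5/12 c=25/24 d=-25/216
S(23/4) = -2445/512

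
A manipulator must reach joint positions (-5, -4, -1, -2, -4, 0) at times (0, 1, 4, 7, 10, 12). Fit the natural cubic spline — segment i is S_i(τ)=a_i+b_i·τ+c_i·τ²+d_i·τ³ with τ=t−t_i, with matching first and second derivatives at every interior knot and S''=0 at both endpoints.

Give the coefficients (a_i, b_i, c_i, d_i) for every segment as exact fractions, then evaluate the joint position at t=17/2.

Δ: Δ0=1, Δ1=1, Δ2=-1/3, Δ3=-2/3, Δ4=2
row 1: diag=8, rhs=0; c'=3/8, d'=0
row 2: denom=12−3·3/8=87/8; d'=(-8−3·0)/(87/8)=-64/87
row 3: denom=12−3·8/29=324/29; d'=(-2−3·-64/87)/(324/29)=1/54
row 4: denom=10−3·29/108=331/36; d'=(16−3·1/54)/(331/36)=574/331
back: M4=574/331
back: M3=1/54−29/108·574/331=-148/331
back: M2=-64/87−8/29·-148/331=-608/993
back: M1=0−3/8·-608/993=76/331
M: M0=0, M1=76/331, M2=-608/993, M3=-148/331, M4=574/331, M5=0
seg 0: a=-5, c=M0/2=0, d=(M1−M0)/(6·1)=38/993, b=Δ0−h0·(2M0+M1)/6=955/993
seg 1: a=-4, c=M1/2=38/331, d=(M2−M1)/(6·3)=-418/8937, b=Δ1−h1·(2M1+M2)/6=1069/993
seg 2: a=-1, c=M2/2=-304/993, d=(M3−M2)/(6·3)=82/8937, b=Δ2−h2·(2M2+M3)/6=499/993
seg 3: a=-2, c=M3/2=-74/331, d=(M4−M3)/(6·3)=361/2979, b=Δ3−h3·(2M3+M4)/6=-1079/993
seg 4: a=-4, c=M4/2=287/331, d=(M5−M4)/(6·2)=-287/1986, b=Δ4−h4·(2M4+M5)/6=838/993
t_q=17/2 → seg 3, τ=3/2; S=-2+-1079/993·τ+-74/331·τ²+361/2979·τ³=-9861/2648

  seg 0: a=-5 b=955/993 c=0 d=38/993
  seg 1: a=-4 b=1069/993 c=38/331 d=-418/8937
  seg 2: a=-1 b=499/993 c=-304/993 d=82/8937
  seg 3: a=-2 b=-1079/993 c=-74/331 d=361/2979
  seg 4: a=-4 b=838/993 c=287/331 d=-287/1986
S(17/2) = -9861/2648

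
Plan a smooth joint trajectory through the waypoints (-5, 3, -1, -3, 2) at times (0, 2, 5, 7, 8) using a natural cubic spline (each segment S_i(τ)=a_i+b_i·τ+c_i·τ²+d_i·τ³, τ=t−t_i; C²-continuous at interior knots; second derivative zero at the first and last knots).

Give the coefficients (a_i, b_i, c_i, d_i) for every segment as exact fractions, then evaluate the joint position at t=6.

  seg 0: a=-5 b=3842/759 c=0 d=-403/1518
  seg 1: a=3 b=1424/759 c=-403/253 d=397/2277
  seg 2: a=-1 b=-2257/759 c=-6/253 d=767/1518
  seg 3: a=-3 b=2273/759 c=761/253 d=-761/759
S(6) = -1767/506

Δ: Δ0=4, Δ1=-4/3, Δ2=-1, Δ3=5
row 1: diag=10, rhs=-32; c'=3/10, d'=-16/5
row 2: denom=10−3·3/10=91/10; d'=(2−3·-16/5)/(91/10)=116/91
row 3: denom=6−2·20/91=506/91; d'=(36−2·116/91)/(506/91)=1522/253
back: M3=1522/253
back: M2=116/91−20/91·1522/253=-12/253
back: M1=-16/5−3/10·-12/253=-806/253
M: M0=0, M1=-806/253, M2=-12/253, M3=1522/253, M4=0
seg 0: a=-5, c=M0/2=0, d=(M1−M0)/(6·2)=-403/1518, b=Δ0−h0·(2M0+M1)/6=3842/759
seg 1: a=3, c=M1/2=-403/253, d=(M2−M1)/(6·3)=397/2277, b=Δ1−h1·(2M1+M2)/6=1424/759
seg 2: a=-1, c=M2/2=-6/253, d=(M3−M2)/(6·2)=767/1518, b=Δ2−h2·(2M2+M3)/6=-2257/759
seg 3: a=-3, c=M3/2=761/253, d=(M4−M3)/(6·1)=-761/759, b=Δ3−h3·(2M3+M4)/6=2273/759
t_q=6 → seg 2, τ=1; S=-1+-2257/759·τ+-6/253·τ²+767/1518·τ³=-1767/506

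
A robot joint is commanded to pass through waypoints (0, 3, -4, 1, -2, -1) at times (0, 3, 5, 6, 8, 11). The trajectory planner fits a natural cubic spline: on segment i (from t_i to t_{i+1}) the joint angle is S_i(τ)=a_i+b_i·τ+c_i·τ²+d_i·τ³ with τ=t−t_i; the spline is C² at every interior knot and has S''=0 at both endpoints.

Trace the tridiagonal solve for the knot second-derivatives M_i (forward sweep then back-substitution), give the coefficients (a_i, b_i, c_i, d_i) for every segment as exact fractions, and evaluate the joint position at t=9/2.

  seg 0: a=0 b=10705/3036 c=0 d=-7669/27324
  seg 1: a=3 b=-6151/1518 c=-7669/3036 d=8507/6072
  seg 2: a=-4 b=672/253 c=4463/759 d=-244/69
  seg 3: a=1 b=2890/759 c=-3589/759 d=6299/6072
  seg 4: a=-2 b=-1345/506 c=4541/3036 d=-4541/27324
S(9/2) = -65305/16192

Δ: Δ0=1, Δ1=-7/2, Δ2=5, Δ3=-3/2, Δ4=1/3
row 1: diag=10, rhs=-27; c'=1/5, d'=-27/10
row 2: denom=6−2·1/5=28/5; d'=(51−2·-27/10)/(28/5)=141/14
row 3: denom=6−1·5/28=163/28; d'=(-39−1·141/14)/(163/28)=-1374/163
row 4: denom=10−2·56/163=1518/163; d'=(11−2·-1374/163)/(1518/163)=4541/1518
back: M4=4541/1518
back: M3=-1374/163−56/163·4541/1518=-7178/759
back: M2=141/14−5/28·-7178/759=8926/759
back: M1=-27/10−1/5·8926/759=-7669/1518
M: M0=0, M1=-7669/1518, M2=8926/759, M3=-7178/759, M4=4541/1518, M5=0
seg 0: a=0, c=M0/2=0, d=(M1−M0)/(6·3)=-7669/27324, b=Δ0−h0·(2M0+M1)/6=10705/3036
seg 1: a=3, c=M1/2=-7669/3036, d=(M2−M1)/(6·2)=8507/6072, b=Δ1−h1·(2M1+M2)/6=-6151/1518
seg 2: a=-4, c=M2/2=4463/759, d=(M3−M2)/(6·1)=-244/69, b=Δ2−h2·(2M2+M3)/6=672/253
seg 3: a=1, c=M3/2=-3589/759, d=(M4−M3)/(6·2)=6299/6072, b=Δ3−h3·(2M3+M4)/6=2890/759
seg 4: a=-2, c=M4/2=4541/3036, d=(M5−M4)/(6·3)=-4541/27324, b=Δ4−h4·(2M4+M5)/6=-1345/506
t_q=9/2 → seg 1, τ=3/2; S=3+-6151/1518·τ+-7669/3036·τ²+8507/6072·τ³=-65305/16192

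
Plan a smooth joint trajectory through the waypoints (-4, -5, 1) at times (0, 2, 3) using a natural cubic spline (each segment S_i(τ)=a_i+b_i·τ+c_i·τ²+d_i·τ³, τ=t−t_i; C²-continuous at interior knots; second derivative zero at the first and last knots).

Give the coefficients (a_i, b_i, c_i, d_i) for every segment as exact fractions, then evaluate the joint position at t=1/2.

Δ: Δ0=-1/2, Δ1=6
row 1: diag=6, rhs=39; c'=1/6, d'=13/2
back: M1=13/2
M: M0=0, M1=13/2, M2=0
seg 0: a=-4, c=M0/2=0, d=(M1−M0)/(6·2)=13/24, b=Δ0−h0·(2M0+M1)/6=-8/3
seg 1: a=-5, c=M1/2=13/4, d=(M2−M1)/(6·1)=-13/12, b=Δ1−h1·(2M1+M2)/6=23/6
t_q=1/2 → seg 0, τ=1/2; S=-4+-8/3·τ+0·τ²+13/24·τ³=-337/64

  seg 0: a=-4 b=-8/3 c=0 d=13/24
  seg 1: a=-5 b=23/6 c=13/4 d=-13/12
S(1/2) = -337/64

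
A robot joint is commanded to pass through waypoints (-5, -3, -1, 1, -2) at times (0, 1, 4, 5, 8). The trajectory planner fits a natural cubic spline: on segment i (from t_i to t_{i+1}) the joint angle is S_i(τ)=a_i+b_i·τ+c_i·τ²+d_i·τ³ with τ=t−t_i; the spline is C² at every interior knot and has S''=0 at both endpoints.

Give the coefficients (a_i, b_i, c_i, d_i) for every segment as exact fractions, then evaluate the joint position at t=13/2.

  seg 0: a=-5 b=989/432 c=0 d=-125/432
  seg 1: a=-3 b=307/216 c=-125/144 d=799/3888
  seg 2: a=-1 b=761/432 c=53/54 d=-107/144
  seg 3: a=1 b=323/216 c=-539/432 d=539/3888
S(13/2) = 347/384

Δ: Δ0=2, Δ1=2/3, Δ2=2, Δ3=-1
row 1: diag=8, rhs=-8; c'=3/8, d'=-1
row 2: denom=8−3·3/8=55/8; d'=(8−3·-1)/(55/8)=8/5
row 3: denom=8−1·8/55=432/55; d'=(-18−1·8/5)/(432/55)=-539/216
back: M3=-539/216
back: M2=8/5−8/55·-539/216=53/27
back: M1=-1−3/8·53/27=-125/72
M: M0=0, M1=-125/72, M2=53/27, M3=-539/216, M4=0
seg 0: a=-5, c=M0/2=0, d=(M1−M0)/(6·1)=-125/432, b=Δ0−h0·(2M0+M1)/6=989/432
seg 1: a=-3, c=M1/2=-125/144, d=(M2−M1)/(6·3)=799/3888, b=Δ1−h1·(2M1+M2)/6=307/216
seg 2: a=-1, c=M2/2=53/54, d=(M3−M2)/(6·1)=-107/144, b=Δ2−h2·(2M2+M3)/6=761/432
seg 3: a=1, c=M3/2=-539/432, d=(M4−M3)/(6·3)=539/3888, b=Δ3−h3·(2M3+M4)/6=323/216
t_q=13/2 → seg 3, τ=3/2; S=1+323/216·τ+-539/432·τ²+539/3888·τ³=347/384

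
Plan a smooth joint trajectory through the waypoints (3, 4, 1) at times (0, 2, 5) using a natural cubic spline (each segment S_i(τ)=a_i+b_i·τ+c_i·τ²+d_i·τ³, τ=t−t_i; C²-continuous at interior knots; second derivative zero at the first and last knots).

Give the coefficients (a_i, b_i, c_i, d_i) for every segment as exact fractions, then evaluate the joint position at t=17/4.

  seg 0: a=3 b=4/5 c=0 d=-3/40
  seg 1: a=4 b=-1/10 c=-9/20 d=1/20
S(17/4) = 529/256

Δ: Δ0=1/2, Δ1=-1
row 1: diag=10, rhs=-9; c'=3/10, d'=-9/10
back: M1=-9/10
M: M0=0, M1=-9/10, M2=0
seg 0: a=3, c=M0/2=0, d=(M1−M0)/(6·2)=-3/40, b=Δ0−h0·(2M0+M1)/6=4/5
seg 1: a=4, c=M1/2=-9/20, d=(M2−M1)/(6·3)=1/20, b=Δ1−h1·(2M1+M2)/6=-1/10
t_q=17/4 → seg 1, τ=9/4; S=4+-1/10·τ+-9/20·τ²+1/20·τ³=529/256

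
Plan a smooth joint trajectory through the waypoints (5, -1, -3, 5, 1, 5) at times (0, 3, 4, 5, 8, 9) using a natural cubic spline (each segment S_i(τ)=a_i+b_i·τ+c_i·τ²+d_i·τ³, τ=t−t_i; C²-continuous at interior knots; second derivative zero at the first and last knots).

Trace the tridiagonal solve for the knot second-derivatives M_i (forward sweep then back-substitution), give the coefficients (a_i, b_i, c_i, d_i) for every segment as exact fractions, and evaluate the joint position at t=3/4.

Δ: Δ0=-2, Δ1=-2, Δ2=8, Δ3=-4/3, Δ4=4
row 1: diag=8, rhs=0; c'=1/8, d'=0
row 2: denom=4−1·1/8=31/8; d'=(60−1·0)/(31/8)=480/31
row 3: denom=8−1·8/31=240/31; d'=(-56−1·480/31)/(240/31)=-277/30
row 4: denom=8−3·31/80=547/80; d'=(32−3·-277/30)/(547/80)=4776/547
back: M4=4776/547
back: M3=-277/30−31/80·4776/547=-20704/1641
back: M2=480/31−8/31·-20704/1641=30752/1641
back: M1=0−1/8·30752/1641=-3844/1641
M: M0=0, M1=-3844/1641, M2=30752/1641, M3=-20704/1641, M4=4776/547, M5=0
seg 0: a=5, c=M0/2=0, d=(M1−M0)/(6·3)=-1922/14769, b=Δ0−h0·(2M0+M1)/6=-1360/1641
seg 1: a=-1, c=M1/2=-1922/1641, d=(M2−M1)/(6·1)=1922/547, b=Δ1−h1·(2M1+M2)/6=-7126/1641
seg 2: a=-3, c=M2/2=15376/1641, d=(M3−M2)/(6·1)=-8576/1641, b=Δ2−h2·(2M2+M3)/6=6328/1641
seg 3: a=5, c=M3/2=-10352/1641, d=(M4−M3)/(6·3)=17516/14769, b=Δ3−h3·(2M3+M4)/6=3784/547
seg 4: a=1, c=M4/2=2388/547, d=(M5−M4)/(6·1)=-796/547, b=Δ4−h4·(2M4+M5)/6=596/547
t_q=3/4 → seg 0, τ=3/4; S=5+-1360/1641·τ+0·τ²+-1922/14769·τ³=75679/17504

  seg 0: a=5 b=-1360/1641 c=0 d=-1922/14769
  seg 1: a=-1 b=-7126/1641 c=-1922/1641 d=1922/547
  seg 2: a=-3 b=6328/1641 c=15376/1641 d=-8576/1641
  seg 3: a=5 b=3784/547 c=-10352/1641 d=17516/14769
  seg 4: a=1 b=596/547 c=2388/547 d=-796/547
S(3/4) = 75679/17504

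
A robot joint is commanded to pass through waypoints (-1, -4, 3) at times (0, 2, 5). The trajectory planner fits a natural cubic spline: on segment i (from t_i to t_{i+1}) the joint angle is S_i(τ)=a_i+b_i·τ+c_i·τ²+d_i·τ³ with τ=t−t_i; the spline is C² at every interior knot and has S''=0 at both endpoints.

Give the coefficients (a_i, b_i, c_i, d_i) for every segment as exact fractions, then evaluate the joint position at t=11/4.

Δ: Δ0=-3/2, Δ1=7/3
row 1: diag=10, rhs=23; c'=3/10, d'=23/10
back: M1=23/10
M: M0=0, M1=23/10, M2=0
seg 0: a=-1, c=M0/2=0, d=(M1−M0)/(6·2)=23/120, b=Δ0−h0·(2M0+M1)/6=-34/15
seg 1: a=-4, c=M1/2=23/20, d=(M2−M1)/(6·3)=-23/180, b=Δ1−h1·(2M1+M2)/6=1/30
t_q=11/4 → seg 1, τ=3/4; S=-4+1/30·τ+23/20·τ²+-23/180·τ³=-4329/1280

  seg 0: a=-1 b=-34/15 c=0 d=23/120
  seg 1: a=-4 b=1/30 c=23/20 d=-23/180
S(11/4) = -4329/1280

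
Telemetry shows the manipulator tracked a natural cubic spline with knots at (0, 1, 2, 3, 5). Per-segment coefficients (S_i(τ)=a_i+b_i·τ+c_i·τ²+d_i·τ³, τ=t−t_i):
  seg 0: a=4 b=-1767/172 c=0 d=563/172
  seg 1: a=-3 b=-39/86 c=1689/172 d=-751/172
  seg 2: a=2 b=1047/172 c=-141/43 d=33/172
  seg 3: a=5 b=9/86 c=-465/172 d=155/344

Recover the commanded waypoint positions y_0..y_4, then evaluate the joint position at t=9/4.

y_0=4 y_1=-3 y_2=2 y_3=5 y_4=-2
S(9/4) = 36545/11008

y_0 = S_0(0) = a_0 = 4
y_1 = S_1(0) = a_1 = -3
y_2 = S_2(0) = a_2 = 2
y_3 = S_3(0) = a_3 = 5
y_4 = S_3(2) = -2
t_q=9/4 is in segment 2 (τ=1/4); S_2(τ)=36545/11008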